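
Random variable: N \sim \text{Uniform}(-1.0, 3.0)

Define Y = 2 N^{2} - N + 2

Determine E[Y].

E[Y] = 2*E[N²] - 1*E[N] + 2
E[N] = 1
E[N²] = Var(N) + (E[N])² = 1.3333333 + 1 = 2.3333333
E[Y] = 2*2.3333333 - 1*1 + 2 = 5.6666667

5.6666667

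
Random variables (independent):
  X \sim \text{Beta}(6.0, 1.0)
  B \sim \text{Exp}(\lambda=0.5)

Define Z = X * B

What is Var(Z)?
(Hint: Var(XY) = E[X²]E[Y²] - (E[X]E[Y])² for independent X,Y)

Var(XY) = E[X²]E[Y²] - (E[X]E[Y])²
E[X] = 0.85714286, Var(X) = 0.015306122
E[B] = 2, Var(B) = 4
E[X²] = 0.015306122 + 0.85714286² = 0.75
E[B²] = 4 + 2² = 8
Var(Z) = 0.75*8 - (0.85714286*2)²
= 6 - 2.9387755 = 3.0612245

3.0612245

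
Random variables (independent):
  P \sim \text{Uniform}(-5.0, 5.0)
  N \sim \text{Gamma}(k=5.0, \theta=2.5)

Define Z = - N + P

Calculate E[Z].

E[Z] = 1*E[P] - 1*E[N]
E[P] = 0
E[N] = 12.5
E[Z] = 1*0 - 1*12.5 = -12.5

-12.5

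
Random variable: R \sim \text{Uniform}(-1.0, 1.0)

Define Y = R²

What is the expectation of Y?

E[R²] = Var(R) + (E[R])² = 0.33333333 + 0 = 0.33333333

0.33333333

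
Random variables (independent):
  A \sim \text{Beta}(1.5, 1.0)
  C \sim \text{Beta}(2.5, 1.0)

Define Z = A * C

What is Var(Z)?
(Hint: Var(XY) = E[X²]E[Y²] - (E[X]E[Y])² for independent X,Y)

Var(XY) = E[X²]E[Y²] - (E[X]E[Y])²
E[A] = 0.6, Var(A) = 0.068571429
E[C] = 0.71428571, Var(C) = 0.045351474
E[A²] = 0.068571429 + 0.6² = 0.42857143
E[C²] = 0.045351474 + 0.71428571² = 0.55555556
Var(Z) = 0.42857143*0.55555556 - (0.6*0.71428571)²
= 0.23809524 - 0.18367347 = 0.054421769

0.054421769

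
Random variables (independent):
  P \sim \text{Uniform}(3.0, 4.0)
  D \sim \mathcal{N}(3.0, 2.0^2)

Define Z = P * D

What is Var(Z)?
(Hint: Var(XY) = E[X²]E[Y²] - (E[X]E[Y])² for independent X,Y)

Var(XY) = E[X²]E[Y²] - (E[X]E[Y])²
E[P] = 3.5, Var(P) = 0.083333333
E[D] = 3, Var(D) = 4
E[P²] = 0.083333333 + 3.5² = 12.333333
E[D²] = 4 + 3² = 13
Var(Z) = 12.333333*13 - (3.5*3)²
= 160.33333 - 110.25 = 50.083333

50.083333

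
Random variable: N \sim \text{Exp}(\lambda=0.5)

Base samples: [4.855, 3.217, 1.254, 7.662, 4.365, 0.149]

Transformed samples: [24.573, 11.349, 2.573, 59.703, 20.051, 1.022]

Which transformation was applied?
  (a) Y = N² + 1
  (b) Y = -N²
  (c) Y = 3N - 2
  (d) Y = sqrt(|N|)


Checking option (a) Y = N² + 1:
  N = 4.855 -> Y = 24.573 ✓
  N = 3.217 -> Y = 11.349 ✓
  N = 1.254 -> Y = 2.573 ✓
All samples match this transformation.

(a) N² + 1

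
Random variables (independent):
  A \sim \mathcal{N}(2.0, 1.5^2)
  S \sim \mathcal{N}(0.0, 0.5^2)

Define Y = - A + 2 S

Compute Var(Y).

For independent RVs: Var(aX + bY) = a²Var(X) + b²Var(Y)
Var(A) = 2.25
Var(S) = 0.25
Var(Y) = (-1)²*2.25 + 2²*0.25
= 1*2.25 + 4*0.25 = 3.25

3.25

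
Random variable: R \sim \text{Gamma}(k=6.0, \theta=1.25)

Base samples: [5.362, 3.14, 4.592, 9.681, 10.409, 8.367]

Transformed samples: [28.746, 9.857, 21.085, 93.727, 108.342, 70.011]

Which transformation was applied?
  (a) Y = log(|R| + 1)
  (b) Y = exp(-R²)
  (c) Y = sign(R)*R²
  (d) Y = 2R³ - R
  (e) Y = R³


Checking option (c) Y = sign(R)*R²:
  R = 5.362 -> Y = 28.746 ✓
  R = 3.14 -> Y = 9.857 ✓
  R = 4.592 -> Y = 21.085 ✓
All samples match this transformation.

(c) sign(R)*R²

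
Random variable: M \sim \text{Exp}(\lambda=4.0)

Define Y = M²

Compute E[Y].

E[M²] = Var(M) + (E[M])² = 0.0625 + 0.0625 = 0.125

0.125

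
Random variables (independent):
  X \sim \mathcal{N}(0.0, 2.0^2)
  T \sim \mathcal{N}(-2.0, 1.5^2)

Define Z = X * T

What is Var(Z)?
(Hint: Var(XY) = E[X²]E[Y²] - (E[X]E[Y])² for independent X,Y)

Var(XY) = E[X²]E[Y²] - (E[X]E[Y])²
E[X] = 0, Var(X) = 4
E[T] = -2, Var(T) = 2.25
E[X²] = 4 + 0² = 4
E[T²] = 2.25 + (-2)² = 6.25
Var(Z) = 4*6.25 - (0*(-2))²
= 25 - 0 = 25

25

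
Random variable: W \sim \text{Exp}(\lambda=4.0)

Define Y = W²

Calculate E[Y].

Using E[X²] = Var(X) + (E[X])²:
E[W] = 0.25
Var(W) = 1/4.0^2 = 0.0625
E[W²] = 0.0625 + 0.25² = 0.0625 + 0.0625 = 0.125

0.125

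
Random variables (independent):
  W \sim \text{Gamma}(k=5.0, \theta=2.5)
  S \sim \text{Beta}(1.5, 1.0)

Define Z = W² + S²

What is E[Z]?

E[Z] = E[W²] + E[S²]
E[W²] = Var(W) + E[W]² = 31.25 + 156.25 = 187.5
E[S²] = Var(S) + E[S]² = 0.068571429 + 0.36 = 0.42857143
E[Z] = 187.5 + 0.42857143 = 187.92857

187.92857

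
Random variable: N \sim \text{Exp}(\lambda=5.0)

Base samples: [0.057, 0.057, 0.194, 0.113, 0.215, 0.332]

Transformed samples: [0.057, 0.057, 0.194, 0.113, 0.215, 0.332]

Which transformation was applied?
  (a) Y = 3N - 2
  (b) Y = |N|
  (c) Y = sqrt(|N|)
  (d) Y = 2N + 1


Checking option (b) Y = |N|:
  N = 0.057 -> Y = 0.057 ✓
  N = 0.057 -> Y = 0.057 ✓
  N = 0.194 -> Y = 0.194 ✓
All samples match this transformation.

(b) |N|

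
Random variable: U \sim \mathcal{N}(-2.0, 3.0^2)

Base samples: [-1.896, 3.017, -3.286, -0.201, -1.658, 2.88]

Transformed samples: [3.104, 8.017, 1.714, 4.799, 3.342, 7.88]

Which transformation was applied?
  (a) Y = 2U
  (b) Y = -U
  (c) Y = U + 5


Checking option (c) Y = U + 5:
  U = -1.896 -> Y = 3.104 ✓
  U = 3.017 -> Y = 8.017 ✓
  U = -3.286 -> Y = 1.714 ✓
All samples match this transformation.

(c) U + 5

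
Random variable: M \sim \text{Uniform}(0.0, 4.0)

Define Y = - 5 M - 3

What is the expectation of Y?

For Y = -5M - 3:
E[Y] = -5 * E[M] - 3
E[M] = (0 + 4)/2 = 2
E[Y] = -5 * 2 - 3 = -13

-13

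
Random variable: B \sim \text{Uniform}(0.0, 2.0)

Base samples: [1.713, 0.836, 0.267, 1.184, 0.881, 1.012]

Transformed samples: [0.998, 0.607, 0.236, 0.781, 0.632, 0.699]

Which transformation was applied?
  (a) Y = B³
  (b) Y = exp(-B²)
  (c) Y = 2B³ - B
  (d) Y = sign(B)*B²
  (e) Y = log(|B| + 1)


Checking option (e) Y = log(|B| + 1):
  B = 1.713 -> Y = 0.998 ✓
  B = 0.836 -> Y = 0.607 ✓
  B = 0.267 -> Y = 0.236 ✓
All samples match this transformation.

(e) log(|B| + 1)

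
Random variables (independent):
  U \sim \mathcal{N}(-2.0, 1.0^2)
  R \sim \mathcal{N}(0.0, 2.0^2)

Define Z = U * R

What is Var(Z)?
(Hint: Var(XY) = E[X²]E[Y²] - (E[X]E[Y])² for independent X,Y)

Var(XY) = E[X²]E[Y²] - (E[X]E[Y])²
E[U] = -2, Var(U) = 1
E[R] = 0, Var(R) = 4
E[U²] = 1 + (-2)² = 5
E[R²] = 4 + 0² = 4
Var(Z) = 5*4 - (-2*0)²
= 20 - 0 = 20

20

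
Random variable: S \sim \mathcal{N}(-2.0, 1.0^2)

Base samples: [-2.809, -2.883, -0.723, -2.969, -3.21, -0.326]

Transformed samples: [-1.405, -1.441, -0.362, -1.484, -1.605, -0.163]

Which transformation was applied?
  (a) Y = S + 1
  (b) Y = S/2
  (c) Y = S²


Checking option (b) Y = S/2:
  S = -2.809 -> Y = -1.405 ✓
  S = -2.883 -> Y = -1.441 ✓
  S = -0.723 -> Y = -0.362 ✓
All samples match this transformation.

(b) S/2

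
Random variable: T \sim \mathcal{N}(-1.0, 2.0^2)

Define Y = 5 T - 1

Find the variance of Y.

For Y = aT + b: Var(Y) = a² * Var(T)
Var(T) = 2.0^2 = 4
Var(Y) = 5² * 4 = 25 * 4 = 100

100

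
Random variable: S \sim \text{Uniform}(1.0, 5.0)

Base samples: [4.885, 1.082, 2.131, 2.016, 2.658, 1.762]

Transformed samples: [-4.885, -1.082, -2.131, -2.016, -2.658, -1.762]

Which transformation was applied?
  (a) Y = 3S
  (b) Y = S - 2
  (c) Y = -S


Checking option (c) Y = -S:
  S = 4.885 -> Y = -4.885 ✓
  S = 1.082 -> Y = -1.082 ✓
  S = 2.131 -> Y = -2.131 ✓
All samples match this transformation.

(c) -S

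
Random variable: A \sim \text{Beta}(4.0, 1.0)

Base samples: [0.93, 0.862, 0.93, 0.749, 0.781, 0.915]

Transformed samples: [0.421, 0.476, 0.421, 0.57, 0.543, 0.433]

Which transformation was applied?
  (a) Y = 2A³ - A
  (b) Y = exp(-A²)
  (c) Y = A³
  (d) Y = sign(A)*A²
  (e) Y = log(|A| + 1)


Checking option (b) Y = exp(-A²):
  A = 0.93 -> Y = 0.421 ✓
  A = 0.862 -> Y = 0.476 ✓
  A = 0.93 -> Y = 0.421 ✓
All samples match this transformation.

(b) exp(-A²)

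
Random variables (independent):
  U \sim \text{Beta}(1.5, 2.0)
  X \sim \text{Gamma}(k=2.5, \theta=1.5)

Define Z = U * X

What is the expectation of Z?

For independent RVs: E[XY] = E[X]*E[Y]
E[U] = 0.42857143
E[X] = 3.75
E[Z] = 0.42857143 * 3.75 = 1.6071429

1.6071429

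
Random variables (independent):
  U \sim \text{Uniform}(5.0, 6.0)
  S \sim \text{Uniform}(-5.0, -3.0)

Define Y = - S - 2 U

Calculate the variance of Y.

For independent RVs: Var(aX + bY) = a²Var(X) + b²Var(Y)
Var(U) = 0.083333333
Var(S) = 0.33333333
Var(Y) = (-2)²*0.083333333 + (-1)²*0.33333333
= 4*0.083333333 + 1*0.33333333 = 0.66666667

0.66666667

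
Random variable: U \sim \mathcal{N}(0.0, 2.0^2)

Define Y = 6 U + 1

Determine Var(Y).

For Y = aU + b: Var(Y) = a² * Var(U)
Var(U) = 2.0^2 = 4
Var(Y) = 6² * 4 = 36 * 4 = 144

144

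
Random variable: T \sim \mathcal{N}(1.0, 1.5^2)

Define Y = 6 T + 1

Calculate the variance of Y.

For Y = aT + b: Var(Y) = a² * Var(T)
Var(T) = 1.5^2 = 2.25
Var(Y) = 6² * 2.25 = 36 * 2.25 = 81

81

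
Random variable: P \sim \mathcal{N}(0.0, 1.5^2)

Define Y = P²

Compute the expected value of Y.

Using E[X²] = Var(X) + (E[X])²:
E[P] = 0
Var(P) = 1.5^2 = 2.25
E[P²] = 2.25 + 0² = 2.25 + 0 = 2.25

2.25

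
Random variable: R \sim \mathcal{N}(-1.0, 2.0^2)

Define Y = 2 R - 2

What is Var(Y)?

For Y = aR + b: Var(Y) = a² * Var(R)
Var(R) = 2.0^2 = 4
Var(Y) = 2² * 4 = 4 * 4 = 16

16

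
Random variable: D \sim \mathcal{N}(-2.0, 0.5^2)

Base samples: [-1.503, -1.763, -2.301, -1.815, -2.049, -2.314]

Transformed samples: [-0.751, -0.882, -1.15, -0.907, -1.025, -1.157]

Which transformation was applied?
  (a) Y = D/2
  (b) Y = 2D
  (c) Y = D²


Checking option (a) Y = D/2:
  D = -1.503 -> Y = -0.751 ✓
  D = -1.763 -> Y = -0.882 ✓
  D = -2.301 -> Y = -1.15 ✓
All samples match this transformation.

(a) D/2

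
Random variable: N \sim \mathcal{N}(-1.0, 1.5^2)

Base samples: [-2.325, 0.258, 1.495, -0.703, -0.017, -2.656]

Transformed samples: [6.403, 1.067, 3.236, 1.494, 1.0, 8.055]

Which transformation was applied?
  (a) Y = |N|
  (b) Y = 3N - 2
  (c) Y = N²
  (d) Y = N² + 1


Checking option (d) Y = N² + 1:
  N = -2.325 -> Y = 6.403 ✓
  N = 0.258 -> Y = 1.067 ✓
  N = 1.495 -> Y = 3.236 ✓
All samples match this transformation.

(d) N² + 1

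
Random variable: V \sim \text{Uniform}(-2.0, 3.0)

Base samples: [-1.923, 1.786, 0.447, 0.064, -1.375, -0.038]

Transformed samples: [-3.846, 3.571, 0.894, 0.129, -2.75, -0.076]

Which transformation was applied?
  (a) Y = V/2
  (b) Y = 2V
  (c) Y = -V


Checking option (b) Y = 2V:
  V = -1.923 -> Y = -3.846 ✓
  V = 1.786 -> Y = 3.571 ✓
  V = 0.447 -> Y = 0.894 ✓
All samples match this transformation.

(b) 2V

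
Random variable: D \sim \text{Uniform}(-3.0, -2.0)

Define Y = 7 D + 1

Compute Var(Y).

For Y = aD + b: Var(Y) = a² * Var(D)
Var(D) = (-2 + 3)^2/12 = 0.083333333
Var(Y) = 7² * 0.083333333 = 49 * 0.083333333 = 4.0833333

4.0833333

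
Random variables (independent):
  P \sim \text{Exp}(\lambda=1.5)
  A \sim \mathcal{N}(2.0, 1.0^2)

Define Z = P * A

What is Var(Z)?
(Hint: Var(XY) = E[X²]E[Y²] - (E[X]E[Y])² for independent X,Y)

Var(XY) = E[X²]E[Y²] - (E[X]E[Y])²
E[P] = 0.66666667, Var(P) = 0.44444444
E[A] = 2, Var(A) = 1
E[P²] = 0.44444444 + 0.66666667² = 0.88888889
E[A²] = 1 + 2² = 5
Var(Z) = 0.88888889*5 - (0.66666667*2)²
= 4.4444444 - 1.7777778 = 2.6666667

2.6666667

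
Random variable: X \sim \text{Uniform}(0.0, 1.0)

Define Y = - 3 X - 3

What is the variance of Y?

For Y = aX + b: Var(Y) = a² * Var(X)
Var(X) = (1 - 0)^2/12 = 0.083333333
Var(Y) = (-3)² * 0.083333333 = 9 * 0.083333333 = 0.75

0.75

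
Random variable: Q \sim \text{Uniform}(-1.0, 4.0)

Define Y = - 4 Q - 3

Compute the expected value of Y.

For Y = -4Q - 3:
E[Y] = -4 * E[Q] - 3
E[Q] = (-1 + 4)/2 = 1.5
E[Y] = -4 * 1.5 - 3 = -9

-9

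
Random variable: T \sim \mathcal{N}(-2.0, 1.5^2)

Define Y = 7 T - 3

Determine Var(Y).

For Y = aT + b: Var(Y) = a² * Var(T)
Var(T) = 1.5^2 = 2.25
Var(Y) = 7² * 2.25 = 49 * 2.25 = 110.25

110.25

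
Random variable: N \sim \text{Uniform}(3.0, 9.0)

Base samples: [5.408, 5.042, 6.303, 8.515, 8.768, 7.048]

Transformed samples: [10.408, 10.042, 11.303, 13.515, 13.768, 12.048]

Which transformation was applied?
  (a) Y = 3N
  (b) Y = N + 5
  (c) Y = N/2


Checking option (b) Y = N + 5:
  N = 5.408 -> Y = 10.408 ✓
  N = 5.042 -> Y = 10.042 ✓
  N = 6.303 -> Y = 11.303 ✓
All samples match this transformation.

(b) N + 5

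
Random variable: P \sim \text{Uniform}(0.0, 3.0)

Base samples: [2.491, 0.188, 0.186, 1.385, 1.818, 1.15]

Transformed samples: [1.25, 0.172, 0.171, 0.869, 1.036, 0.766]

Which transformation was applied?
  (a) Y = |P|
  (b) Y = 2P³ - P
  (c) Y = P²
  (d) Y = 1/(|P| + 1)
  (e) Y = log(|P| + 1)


Checking option (e) Y = log(|P| + 1):
  P = 2.491 -> Y = 1.25 ✓
  P = 0.188 -> Y = 0.172 ✓
  P = 0.186 -> Y = 0.171 ✓
All samples match this transformation.

(e) log(|P| + 1)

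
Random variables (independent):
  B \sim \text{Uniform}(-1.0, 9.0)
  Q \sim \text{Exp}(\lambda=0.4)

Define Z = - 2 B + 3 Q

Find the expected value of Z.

E[Z] = -2*E[B] + 3*E[Q]
E[B] = 4
E[Q] = 2.5
E[Z] = -2*4 + 3*2.5 = -0.5

-0.5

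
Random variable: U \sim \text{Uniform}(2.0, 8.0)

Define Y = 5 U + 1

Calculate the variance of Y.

For Y = aU + b: Var(Y) = a² * Var(U)
Var(U) = (8 - 2)^2/12 = 3
Var(Y) = 5² * 3 = 25 * 3 = 75

75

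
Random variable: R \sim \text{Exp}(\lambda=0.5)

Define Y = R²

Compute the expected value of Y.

E[R²] = Var(R) + (E[R])² = 4 + 4 = 8

8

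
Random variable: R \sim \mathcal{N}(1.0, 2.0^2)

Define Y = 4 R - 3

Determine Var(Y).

For Y = aR + b: Var(Y) = a² * Var(R)
Var(R) = 2.0^2 = 4
Var(Y) = 4² * 4 = 16 * 4 = 64

64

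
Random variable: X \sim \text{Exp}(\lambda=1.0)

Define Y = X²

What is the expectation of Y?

E[X²] = Var(X) + (E[X])² = 1 + 1 = 2

2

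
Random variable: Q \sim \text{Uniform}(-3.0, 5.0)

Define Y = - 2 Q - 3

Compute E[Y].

For Y = -2Q - 3:
E[Y] = -2 * E[Q] - 3
E[Q] = (-3 + 5)/2 = 1
E[Y] = -2 * 1 - 3 = -5

-5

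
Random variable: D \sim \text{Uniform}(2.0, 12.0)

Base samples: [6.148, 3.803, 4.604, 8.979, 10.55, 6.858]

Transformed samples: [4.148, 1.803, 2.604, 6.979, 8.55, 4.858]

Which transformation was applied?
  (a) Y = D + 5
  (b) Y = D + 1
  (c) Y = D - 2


Checking option (c) Y = D - 2:
  D = 6.148 -> Y = 4.148 ✓
  D = 3.803 -> Y = 1.803 ✓
  D = 4.604 -> Y = 2.604 ✓
All samples match this transformation.

(c) D - 2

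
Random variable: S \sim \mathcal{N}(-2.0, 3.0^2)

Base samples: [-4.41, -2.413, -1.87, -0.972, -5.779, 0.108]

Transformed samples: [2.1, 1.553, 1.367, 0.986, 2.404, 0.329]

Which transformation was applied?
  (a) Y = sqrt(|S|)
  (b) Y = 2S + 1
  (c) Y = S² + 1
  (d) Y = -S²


Checking option (a) Y = sqrt(|S|):
  S = -4.41 -> Y = 2.1 ✓
  S = -2.413 -> Y = 1.553 ✓
  S = -1.87 -> Y = 1.367 ✓
All samples match this transformation.

(a) sqrt(|S|)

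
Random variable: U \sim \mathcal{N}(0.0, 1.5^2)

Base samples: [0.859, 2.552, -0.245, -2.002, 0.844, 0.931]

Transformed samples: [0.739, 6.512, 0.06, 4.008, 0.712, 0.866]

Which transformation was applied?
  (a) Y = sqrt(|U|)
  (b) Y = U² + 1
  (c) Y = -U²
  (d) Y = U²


Checking option (d) Y = U²:
  U = 0.859 -> Y = 0.739 ✓
  U = 2.552 -> Y = 6.512 ✓
  U = -0.245 -> Y = 0.06 ✓
All samples match this transformation.

(d) U²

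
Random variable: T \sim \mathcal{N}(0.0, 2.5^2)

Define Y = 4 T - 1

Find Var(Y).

For Y = aT + b: Var(Y) = a² * Var(T)
Var(T) = 2.5^2 = 6.25
Var(Y) = 4² * 6.25 = 16 * 6.25 = 100

100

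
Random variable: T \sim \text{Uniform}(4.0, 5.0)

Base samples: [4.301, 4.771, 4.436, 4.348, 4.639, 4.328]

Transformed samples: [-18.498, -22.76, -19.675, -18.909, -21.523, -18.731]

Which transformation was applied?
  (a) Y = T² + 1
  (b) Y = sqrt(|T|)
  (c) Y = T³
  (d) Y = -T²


Checking option (d) Y = -T²:
  T = 4.301 -> Y = -18.498 ✓
  T = 4.771 -> Y = -22.76 ✓
  T = 4.436 -> Y = -19.675 ✓
All samples match this transformation.

(d) -T²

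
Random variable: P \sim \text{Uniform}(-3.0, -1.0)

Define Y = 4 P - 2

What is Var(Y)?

For Y = aP + b: Var(Y) = a² * Var(P)
Var(P) = (-1 + 3)^2/12 = 0.33333333
Var(Y) = 4² * 0.33333333 = 16 * 0.33333333 = 5.3333333

5.3333333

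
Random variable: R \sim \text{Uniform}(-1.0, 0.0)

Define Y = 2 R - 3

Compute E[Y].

For Y = 2R - 3:
E[Y] = 2 * E[R] - 3
E[R] = (-1 + 0)/2 = -0.5
E[Y] = 2 * (-0.5) - 3 = -4

-4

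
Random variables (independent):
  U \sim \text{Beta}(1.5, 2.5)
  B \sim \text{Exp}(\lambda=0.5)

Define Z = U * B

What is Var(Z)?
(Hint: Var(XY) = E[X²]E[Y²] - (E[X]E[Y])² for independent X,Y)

Var(XY) = E[X²]E[Y²] - (E[X]E[Y])²
E[U] = 0.375, Var(U) = 0.046875
E[B] = 2, Var(B) = 4
E[U²] = 0.046875 + 0.375² = 0.1875
E[B²] = 4 + 2² = 8
Var(Z) = 0.1875*8 - (0.375*2)²
= 1.5 - 0.5625 = 0.9375

0.9375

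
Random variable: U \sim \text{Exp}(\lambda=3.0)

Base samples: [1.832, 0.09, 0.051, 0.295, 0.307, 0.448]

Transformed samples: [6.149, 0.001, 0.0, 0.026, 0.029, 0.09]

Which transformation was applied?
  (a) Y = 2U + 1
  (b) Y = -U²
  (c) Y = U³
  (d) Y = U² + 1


Checking option (c) Y = U³:
  U = 1.832 -> Y = 6.149 ✓
  U = 0.09 -> Y = 0.001 ✓
  U = 0.051 -> Y = 0.0 ✓
All samples match this transformation.

(c) U³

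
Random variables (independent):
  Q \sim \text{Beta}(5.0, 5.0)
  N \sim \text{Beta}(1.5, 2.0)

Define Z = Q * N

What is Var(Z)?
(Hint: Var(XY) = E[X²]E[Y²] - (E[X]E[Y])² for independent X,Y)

Var(XY) = E[X²]E[Y²] - (E[X]E[Y])²
E[Q] = 0.5, Var(Q) = 0.022727273
E[N] = 0.42857143, Var(N) = 0.054421769
E[Q²] = 0.022727273 + 0.5² = 0.27272727
E[N²] = 0.054421769 + 0.42857143² = 0.23809524
Var(Z) = 0.27272727*0.23809524 - (0.5*0.42857143)²
= 0.064935065 - 0.045918367 = 0.019016698

0.019016698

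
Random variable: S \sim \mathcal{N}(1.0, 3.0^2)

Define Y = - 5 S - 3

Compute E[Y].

For Y = -5S - 3:
E[Y] = -5 * E[S] - 3
E[S] = 1.0 = 1
E[Y] = -5 * 1 - 3 = -8

-8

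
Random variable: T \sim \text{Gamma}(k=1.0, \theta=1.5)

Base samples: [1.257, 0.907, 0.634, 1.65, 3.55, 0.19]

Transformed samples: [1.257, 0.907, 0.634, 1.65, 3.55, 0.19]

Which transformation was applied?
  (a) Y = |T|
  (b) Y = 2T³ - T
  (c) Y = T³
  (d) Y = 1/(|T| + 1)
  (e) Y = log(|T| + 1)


Checking option (a) Y = |T|:
  T = 1.257 -> Y = 1.257 ✓
  T = 0.907 -> Y = 0.907 ✓
  T = 0.634 -> Y = 0.634 ✓
All samples match this transformation.

(a) |T|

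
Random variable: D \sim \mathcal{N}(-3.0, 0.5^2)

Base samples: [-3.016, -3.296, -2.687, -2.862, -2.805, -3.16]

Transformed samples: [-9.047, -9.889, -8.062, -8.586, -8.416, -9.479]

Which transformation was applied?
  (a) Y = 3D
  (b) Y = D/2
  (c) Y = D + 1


Checking option (a) Y = 3D:
  D = -3.016 -> Y = -9.047 ✓
  D = -3.296 -> Y = -9.889 ✓
  D = -2.687 -> Y = -8.062 ✓
All samples match this transformation.

(a) 3D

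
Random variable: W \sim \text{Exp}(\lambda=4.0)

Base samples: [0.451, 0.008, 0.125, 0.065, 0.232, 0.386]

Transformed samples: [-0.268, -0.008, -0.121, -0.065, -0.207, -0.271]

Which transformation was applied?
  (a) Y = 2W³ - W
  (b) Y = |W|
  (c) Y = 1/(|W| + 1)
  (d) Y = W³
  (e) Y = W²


Checking option (a) Y = 2W³ - W:
  W = 0.451 -> Y = -0.268 ✓
  W = 0.008 -> Y = -0.008 ✓
  W = 0.125 -> Y = -0.121 ✓
All samples match this transformation.

(a) 2W³ - W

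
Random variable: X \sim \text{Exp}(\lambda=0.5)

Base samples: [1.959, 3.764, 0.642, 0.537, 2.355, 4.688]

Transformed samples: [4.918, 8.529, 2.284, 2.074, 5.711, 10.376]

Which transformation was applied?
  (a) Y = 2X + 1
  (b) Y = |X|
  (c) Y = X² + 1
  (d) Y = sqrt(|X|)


Checking option (a) Y = 2X + 1:
  X = 1.959 -> Y = 4.918 ✓
  X = 3.764 -> Y = 8.529 ✓
  X = 0.642 -> Y = 2.284 ✓
All samples match this transformation.

(a) 2X + 1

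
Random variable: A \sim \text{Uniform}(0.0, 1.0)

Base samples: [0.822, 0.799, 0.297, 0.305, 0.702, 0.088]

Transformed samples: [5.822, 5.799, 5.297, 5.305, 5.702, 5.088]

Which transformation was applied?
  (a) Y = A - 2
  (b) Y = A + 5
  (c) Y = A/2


Checking option (b) Y = A + 5:
  A = 0.822 -> Y = 5.822 ✓
  A = 0.799 -> Y = 5.799 ✓
  A = 0.297 -> Y = 5.297 ✓
All samples match this transformation.

(b) A + 5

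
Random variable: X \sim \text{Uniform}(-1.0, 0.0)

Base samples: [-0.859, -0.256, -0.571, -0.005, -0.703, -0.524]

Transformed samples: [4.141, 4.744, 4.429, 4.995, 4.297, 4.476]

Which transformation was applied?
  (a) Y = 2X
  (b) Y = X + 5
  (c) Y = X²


Checking option (b) Y = X + 5:
  X = -0.859 -> Y = 4.141 ✓
  X = -0.256 -> Y = 4.744 ✓
  X = -0.571 -> Y = 4.429 ✓
All samples match this transformation.

(b) X + 5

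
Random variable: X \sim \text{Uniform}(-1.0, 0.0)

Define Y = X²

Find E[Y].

E[X²] = Var(X) + (E[X])² = 0.083333333 + 0.25 = 0.33333333

0.33333333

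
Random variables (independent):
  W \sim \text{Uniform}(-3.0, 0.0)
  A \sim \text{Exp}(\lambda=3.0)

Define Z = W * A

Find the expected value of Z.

For independent RVs: E[XY] = E[X]*E[Y]
E[W] = -1.5
E[A] = 0.33333333
E[Z] = -1.5 * 0.33333333 = -0.5

-0.5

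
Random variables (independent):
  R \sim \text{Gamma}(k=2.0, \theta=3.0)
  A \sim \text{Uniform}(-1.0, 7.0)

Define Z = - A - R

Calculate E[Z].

E[Z] = -1*E[R] - 1*E[A]
E[R] = 6
E[A] = 3
E[Z] = -1*6 - 1*3 = -9

-9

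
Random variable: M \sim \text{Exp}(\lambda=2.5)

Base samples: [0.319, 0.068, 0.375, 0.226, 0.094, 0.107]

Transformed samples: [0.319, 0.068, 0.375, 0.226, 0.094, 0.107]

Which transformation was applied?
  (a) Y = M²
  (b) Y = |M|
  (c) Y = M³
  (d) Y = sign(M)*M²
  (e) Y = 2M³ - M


Checking option (b) Y = |M|:
  M = 0.319 -> Y = 0.319 ✓
  M = 0.068 -> Y = 0.068 ✓
  M = 0.375 -> Y = 0.375 ✓
All samples match this transformation.

(b) |M|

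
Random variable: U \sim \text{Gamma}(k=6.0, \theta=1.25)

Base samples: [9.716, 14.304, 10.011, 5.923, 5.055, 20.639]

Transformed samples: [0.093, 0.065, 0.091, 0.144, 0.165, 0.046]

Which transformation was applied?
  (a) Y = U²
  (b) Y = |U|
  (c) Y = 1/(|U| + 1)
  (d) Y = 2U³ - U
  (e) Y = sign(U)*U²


Checking option (c) Y = 1/(|U| + 1):
  U = 9.716 -> Y = 0.093 ✓
  U = 14.304 -> Y = 0.065 ✓
  U = 10.011 -> Y = 0.091 ✓
All samples match this transformation.

(c) 1/(|U| + 1)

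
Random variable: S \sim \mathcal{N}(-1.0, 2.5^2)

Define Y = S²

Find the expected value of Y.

E[S²] = Var(S) + (E[S])² = 6.25 + 1 = 7.25

7.25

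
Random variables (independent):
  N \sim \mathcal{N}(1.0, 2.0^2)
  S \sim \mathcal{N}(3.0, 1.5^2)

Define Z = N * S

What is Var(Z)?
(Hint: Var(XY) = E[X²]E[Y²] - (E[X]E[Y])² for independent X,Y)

Var(XY) = E[X²]E[Y²] - (E[X]E[Y])²
E[N] = 1, Var(N) = 4
E[S] = 3, Var(S) = 2.25
E[N²] = 4 + 1² = 5
E[S²] = 2.25 + 3² = 11.25
Var(Z) = 5*11.25 - (1*3)²
= 56.25 - 9 = 47.25

47.25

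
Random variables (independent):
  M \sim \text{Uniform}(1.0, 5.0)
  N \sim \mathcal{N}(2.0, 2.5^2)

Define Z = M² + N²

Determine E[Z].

E[Z] = E[M²] + E[N²]
E[M²] = Var(M) + E[M]² = 1.3333333 + 9 = 10.333333
E[N²] = Var(N) + E[N]² = 6.25 + 4 = 10.25
E[Z] = 10.333333 + 10.25 = 20.583333

20.583333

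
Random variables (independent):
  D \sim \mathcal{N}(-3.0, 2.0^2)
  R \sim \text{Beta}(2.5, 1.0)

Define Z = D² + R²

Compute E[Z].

E[Z] = E[D²] + E[R²]
E[D²] = Var(D) + E[D]² = 4 + 9 = 13
E[R²] = Var(R) + E[R]² = 0.045351474 + 0.51020408 = 0.55555556
E[Z] = 13 + 0.55555556 = 13.555556

13.555556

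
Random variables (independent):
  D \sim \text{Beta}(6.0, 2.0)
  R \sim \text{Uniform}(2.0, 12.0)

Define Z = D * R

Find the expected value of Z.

For independent RVs: E[XY] = E[X]*E[Y]
E[D] = 0.75
E[R] = 7
E[Z] = 0.75 * 7 = 5.25

5.25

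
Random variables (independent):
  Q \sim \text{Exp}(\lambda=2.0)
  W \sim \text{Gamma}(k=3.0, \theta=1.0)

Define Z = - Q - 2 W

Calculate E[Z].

E[Z] = -1*E[Q] - 2*E[W]
E[Q] = 0.5
E[W] = 3
E[Z] = -1*0.5 - 2*3 = -6.5

-6.5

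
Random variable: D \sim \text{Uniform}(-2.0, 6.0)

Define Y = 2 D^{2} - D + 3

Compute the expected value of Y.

E[Y] = 2*E[D²] - 1*E[D] + 3
E[D] = 2
E[D²] = Var(D) + (E[D])² = 5.3333333 + 4 = 9.3333333
E[Y] = 2*9.3333333 - 1*2 + 3 = 19.666667

19.666667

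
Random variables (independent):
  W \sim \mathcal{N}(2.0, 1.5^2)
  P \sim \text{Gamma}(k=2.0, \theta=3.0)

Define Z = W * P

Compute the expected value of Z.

For independent RVs: E[XY] = E[X]*E[Y]
E[W] = 2
E[P] = 6
E[Z] = 2 * 6 = 12

12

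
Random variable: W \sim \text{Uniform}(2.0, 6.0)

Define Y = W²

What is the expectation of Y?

Using E[X²] = Var(X) + (E[X])²:
E[W] = 4
Var(W) = (6 - 2)^2/12 = 1.3333333
E[W²] = 1.3333333 + 4² = 1.3333333 + 16 = 17.333333

17.333333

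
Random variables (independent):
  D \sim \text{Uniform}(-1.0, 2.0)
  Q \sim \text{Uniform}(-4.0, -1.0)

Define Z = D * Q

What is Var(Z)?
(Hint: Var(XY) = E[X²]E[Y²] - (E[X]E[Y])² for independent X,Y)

Var(XY) = E[X²]E[Y²] - (E[X]E[Y])²
E[D] = 0.5, Var(D) = 0.75
E[Q] = -2.5, Var(Q) = 0.75
E[D²] = 0.75 + 0.5² = 1
E[Q²] = 0.75 + (-2.5)² = 7
Var(Z) = 1*7 - (0.5*(-2.5))²
= 7 - 1.5625 = 5.4375

5.4375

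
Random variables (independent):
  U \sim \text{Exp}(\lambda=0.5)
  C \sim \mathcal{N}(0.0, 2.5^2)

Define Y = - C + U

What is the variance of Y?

For independent RVs: Var(aX + bY) = a²Var(X) + b²Var(Y)
Var(U) = 4
Var(C) = 6.25
Var(Y) = 1²*4 + (-1)²*6.25
= 1*4 + 1*6.25 = 10.25

10.25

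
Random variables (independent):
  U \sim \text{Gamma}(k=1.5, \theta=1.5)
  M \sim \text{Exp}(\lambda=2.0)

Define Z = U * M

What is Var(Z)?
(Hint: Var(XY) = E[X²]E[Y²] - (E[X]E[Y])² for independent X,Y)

Var(XY) = E[X²]E[Y²] - (E[X]E[Y])²
E[U] = 2.25, Var(U) = 3.375
E[M] = 0.5, Var(M) = 0.25
E[U²] = 3.375 + 2.25² = 8.4375
E[M²] = 0.25 + 0.5² = 0.5
Var(Z) = 8.4375*0.5 - (2.25*0.5)²
= 4.21875 - 1.265625 = 2.953125

2.953125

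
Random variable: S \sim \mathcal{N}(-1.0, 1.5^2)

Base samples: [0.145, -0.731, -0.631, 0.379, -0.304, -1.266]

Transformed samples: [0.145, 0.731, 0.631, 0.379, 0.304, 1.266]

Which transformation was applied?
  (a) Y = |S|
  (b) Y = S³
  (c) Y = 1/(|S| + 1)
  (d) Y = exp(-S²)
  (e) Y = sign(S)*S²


Checking option (a) Y = |S|:
  S = 0.145 -> Y = 0.145 ✓
  S = -0.731 -> Y = 0.731 ✓
  S = -0.631 -> Y = 0.631 ✓
All samples match this transformation.

(a) |S|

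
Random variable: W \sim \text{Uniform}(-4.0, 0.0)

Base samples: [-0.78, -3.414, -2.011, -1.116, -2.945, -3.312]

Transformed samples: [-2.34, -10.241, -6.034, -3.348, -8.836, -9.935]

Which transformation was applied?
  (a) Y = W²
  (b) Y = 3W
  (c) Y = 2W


Checking option (b) Y = 3W:
  W = -0.78 -> Y = -2.34 ✓
  W = -3.414 -> Y = -10.241 ✓
  W = -2.011 -> Y = -6.034 ✓
All samples match this transformation.

(b) 3W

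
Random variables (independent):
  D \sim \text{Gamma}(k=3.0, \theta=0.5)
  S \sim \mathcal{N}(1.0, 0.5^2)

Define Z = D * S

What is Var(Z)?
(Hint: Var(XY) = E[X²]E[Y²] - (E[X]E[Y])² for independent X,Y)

Var(XY) = E[X²]E[Y²] - (E[X]E[Y])²
E[D] = 1.5, Var(D) = 0.75
E[S] = 1, Var(S) = 0.25
E[D²] = 0.75 + 1.5² = 3
E[S²] = 0.25 + 1² = 1.25
Var(Z) = 3*1.25 - (1.5*1)²
= 3.75 - 2.25 = 1.5

1.5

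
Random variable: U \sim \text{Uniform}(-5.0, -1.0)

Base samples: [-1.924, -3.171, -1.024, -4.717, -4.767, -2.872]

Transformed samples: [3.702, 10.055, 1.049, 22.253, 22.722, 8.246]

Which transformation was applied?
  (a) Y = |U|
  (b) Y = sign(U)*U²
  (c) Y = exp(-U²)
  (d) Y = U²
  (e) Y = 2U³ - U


Checking option (d) Y = U²:
  U = -1.924 -> Y = 3.702 ✓
  U = -3.171 -> Y = 10.055 ✓
  U = -1.024 -> Y = 1.049 ✓
All samples match this transformation.

(d) U²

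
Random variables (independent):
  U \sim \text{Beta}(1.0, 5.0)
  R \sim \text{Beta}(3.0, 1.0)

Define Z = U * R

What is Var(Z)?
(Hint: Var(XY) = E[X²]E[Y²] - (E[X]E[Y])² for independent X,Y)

Var(XY) = E[X²]E[Y²] - (E[X]E[Y])²
E[U] = 0.16666667, Var(U) = 0.01984127
E[R] = 0.75, Var(R) = 0.0375
E[U²] = 0.01984127 + 0.16666667² = 0.047619048
E[R²] = 0.0375 + 0.75² = 0.6
Var(Z) = 0.047619048*0.6 - (0.16666667*0.75)²
= 0.028571429 - 0.015625 = 0.012946429

0.012946429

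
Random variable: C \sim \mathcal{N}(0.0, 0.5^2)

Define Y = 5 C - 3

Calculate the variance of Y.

For Y = aC + b: Var(Y) = a² * Var(C)
Var(C) = 0.5^2 = 0.25
Var(Y) = 5² * 0.25 = 25 * 0.25 = 6.25

6.25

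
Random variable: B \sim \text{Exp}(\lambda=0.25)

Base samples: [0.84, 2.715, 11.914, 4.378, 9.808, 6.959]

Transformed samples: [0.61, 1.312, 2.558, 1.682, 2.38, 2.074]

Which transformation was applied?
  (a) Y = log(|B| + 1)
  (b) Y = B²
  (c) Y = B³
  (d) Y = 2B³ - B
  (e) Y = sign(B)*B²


Checking option (a) Y = log(|B| + 1):
  B = 0.84 -> Y = 0.61 ✓
  B = 2.715 -> Y = 1.312 ✓
  B = 11.914 -> Y = 2.558 ✓
All samples match this transformation.

(a) log(|B| + 1)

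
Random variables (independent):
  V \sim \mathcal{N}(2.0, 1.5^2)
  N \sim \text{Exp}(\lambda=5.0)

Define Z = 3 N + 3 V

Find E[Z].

E[Z] = 3*E[V] + 3*E[N]
E[V] = 2
E[N] = 0.2
E[Z] = 3*2 + 3*0.2 = 6.6

6.6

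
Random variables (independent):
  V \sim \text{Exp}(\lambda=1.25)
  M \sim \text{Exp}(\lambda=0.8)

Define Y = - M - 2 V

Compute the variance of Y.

For independent RVs: Var(aX + bY) = a²Var(X) + b²Var(Y)
Var(V) = 0.64
Var(M) = 1.5625
Var(Y) = (-2)²*0.64 + (-1)²*1.5625
= 4*0.64 + 1*1.5625 = 4.1225

4.1225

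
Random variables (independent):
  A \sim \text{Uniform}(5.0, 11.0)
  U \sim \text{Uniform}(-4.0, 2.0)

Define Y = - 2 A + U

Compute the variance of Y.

For independent RVs: Var(aX + bY) = a²Var(X) + b²Var(Y)
Var(A) = 3
Var(U) = 3
Var(Y) = (-2)²*3 + 1²*3
= 4*3 + 1*3 = 15

15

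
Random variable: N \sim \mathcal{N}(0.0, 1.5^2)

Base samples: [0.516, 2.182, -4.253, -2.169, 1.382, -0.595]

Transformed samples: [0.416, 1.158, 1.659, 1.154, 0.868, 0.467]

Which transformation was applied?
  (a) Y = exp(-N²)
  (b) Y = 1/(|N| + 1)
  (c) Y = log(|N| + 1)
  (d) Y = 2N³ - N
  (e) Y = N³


Checking option (c) Y = log(|N| + 1):
  N = 0.516 -> Y = 0.416 ✓
  N = 2.182 -> Y = 1.158 ✓
  N = -4.253 -> Y = 1.659 ✓
All samples match this transformation.

(c) log(|N| + 1)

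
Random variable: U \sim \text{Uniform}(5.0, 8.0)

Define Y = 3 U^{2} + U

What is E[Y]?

E[Y] = 3*E[U²] + 1*E[U]
E[U] = 6.5
E[U²] = Var(U) + (E[U])² = 0.75 + 42.25 = 43
E[Y] = 3*43 + 1*6.5 = 135.5

135.5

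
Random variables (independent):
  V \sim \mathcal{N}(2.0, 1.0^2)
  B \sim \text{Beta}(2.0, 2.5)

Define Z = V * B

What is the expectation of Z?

For independent RVs: E[XY] = E[X]*E[Y]
E[V] = 2
E[B] = 0.44444444
E[Z] = 2 * 0.44444444 = 0.88888889

0.88888889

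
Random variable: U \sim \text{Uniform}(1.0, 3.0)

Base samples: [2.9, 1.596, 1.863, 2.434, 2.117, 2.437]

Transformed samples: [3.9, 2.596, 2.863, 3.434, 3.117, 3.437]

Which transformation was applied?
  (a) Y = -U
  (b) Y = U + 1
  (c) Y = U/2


Checking option (b) Y = U + 1:
  U = 2.9 -> Y = 3.9 ✓
  U = 1.596 -> Y = 2.596 ✓
  U = 1.863 -> Y = 2.863 ✓
All samples match this transformation.

(b) U + 1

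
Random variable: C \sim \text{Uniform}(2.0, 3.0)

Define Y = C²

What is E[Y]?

Using E[X²] = Var(X) + (E[X])²:
E[C] = 2.5
Var(C) = (3 - 2)^2/12 = 0.083333333
E[C²] = 0.083333333 + 2.5² = 0.083333333 + 6.25 = 6.3333333

6.3333333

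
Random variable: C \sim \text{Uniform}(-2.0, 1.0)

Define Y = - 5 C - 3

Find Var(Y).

For Y = aC + b: Var(Y) = a² * Var(C)
Var(C) = (1 + 2)^2/12 = 0.75
Var(Y) = (-5)² * 0.75 = 25 * 0.75 = 18.75

18.75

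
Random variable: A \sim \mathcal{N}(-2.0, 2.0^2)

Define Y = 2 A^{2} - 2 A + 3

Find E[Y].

E[Y] = 2*E[A²] - 2*E[A] + 3
E[A] = -2
E[A²] = Var(A) + (E[A])² = 4 + 4 = 8
E[Y] = 2*8 - 2*(-2) + 3 = 23

23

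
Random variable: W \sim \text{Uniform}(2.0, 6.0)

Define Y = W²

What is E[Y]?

E[W²] = Var(W) + (E[W])² = 1.3333333 + 16 = 17.333333

17.333333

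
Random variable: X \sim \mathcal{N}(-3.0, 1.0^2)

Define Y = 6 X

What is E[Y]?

For Y = 6X:
E[Y] = 6 * E[X]
E[X] = -3.0 = -3
E[Y] = 6 * (-3) = -18

-18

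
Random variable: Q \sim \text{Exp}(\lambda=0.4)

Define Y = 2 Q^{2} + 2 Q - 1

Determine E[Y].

E[Y] = 2*E[Q²] + 2*E[Q] - 1
E[Q] = 2.5
E[Q²] = Var(Q) + (E[Q])² = 6.25 + 6.25 = 12.5
E[Y] = 2*12.5 + 2*2.5 - 1 = 29

29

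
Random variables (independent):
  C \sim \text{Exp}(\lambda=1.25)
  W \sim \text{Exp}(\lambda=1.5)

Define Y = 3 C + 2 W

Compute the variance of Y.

For independent RVs: Var(aX + bY) = a²Var(X) + b²Var(Y)
Var(C) = 0.64
Var(W) = 0.44444444
Var(Y) = 3²*0.64 + 2²*0.44444444
= 9*0.64 + 4*0.44444444 = 7.5377778

7.5377778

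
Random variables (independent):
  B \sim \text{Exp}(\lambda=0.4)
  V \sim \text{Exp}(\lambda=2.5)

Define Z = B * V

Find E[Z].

For independent RVs: E[XY] = E[X]*E[Y]
E[B] = 2.5
E[V] = 0.4
E[Z] = 2.5 * 0.4 = 1

1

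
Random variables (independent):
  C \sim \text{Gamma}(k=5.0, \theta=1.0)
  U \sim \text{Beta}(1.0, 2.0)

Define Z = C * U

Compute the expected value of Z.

For independent RVs: E[XY] = E[X]*E[Y]
E[C] = 5
E[U] = 0.33333333
E[Z] = 5 * 0.33333333 = 1.6666667

1.6666667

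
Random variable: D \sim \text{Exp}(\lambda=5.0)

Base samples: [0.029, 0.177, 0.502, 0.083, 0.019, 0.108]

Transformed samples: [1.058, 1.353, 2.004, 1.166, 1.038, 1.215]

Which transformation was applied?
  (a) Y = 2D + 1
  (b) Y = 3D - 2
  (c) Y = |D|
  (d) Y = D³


Checking option (a) Y = 2D + 1:
  D = 0.029 -> Y = 1.058 ✓
  D = 0.177 -> Y = 1.353 ✓
  D = 0.502 -> Y = 2.004 ✓
All samples match this transformation.

(a) 2D + 1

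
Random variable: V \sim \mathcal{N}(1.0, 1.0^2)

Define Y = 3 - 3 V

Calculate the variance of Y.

For Y = aV + b: Var(Y) = a² * Var(V)
Var(V) = 1.0^2 = 1
Var(Y) = (-3)² * 1 = 9 * 1 = 9

9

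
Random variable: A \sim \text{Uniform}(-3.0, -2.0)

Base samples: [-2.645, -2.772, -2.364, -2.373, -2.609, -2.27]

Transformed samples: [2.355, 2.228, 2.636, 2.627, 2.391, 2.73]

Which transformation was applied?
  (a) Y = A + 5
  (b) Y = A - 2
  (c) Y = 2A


Checking option (a) Y = A + 5:
  A = -2.645 -> Y = 2.355 ✓
  A = -2.772 -> Y = 2.228 ✓
  A = -2.364 -> Y = 2.636 ✓
All samples match this transformation.

(a) A + 5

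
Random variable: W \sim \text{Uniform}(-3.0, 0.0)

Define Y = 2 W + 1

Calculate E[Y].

For Y = 2W + 1:
E[Y] = 2 * E[W] + 1
E[W] = (-3 + 0)/2 = -1.5
E[Y] = 2 * (-1.5) + 1 = -2

-2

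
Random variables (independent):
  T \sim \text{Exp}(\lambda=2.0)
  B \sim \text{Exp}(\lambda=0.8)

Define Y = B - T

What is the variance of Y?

For independent RVs: Var(aX + bY) = a²Var(X) + b²Var(Y)
Var(T) = 0.25
Var(B) = 1.5625
Var(Y) = (-1)²*0.25 + 1²*1.5625
= 1*0.25 + 1*1.5625 = 1.8125

1.8125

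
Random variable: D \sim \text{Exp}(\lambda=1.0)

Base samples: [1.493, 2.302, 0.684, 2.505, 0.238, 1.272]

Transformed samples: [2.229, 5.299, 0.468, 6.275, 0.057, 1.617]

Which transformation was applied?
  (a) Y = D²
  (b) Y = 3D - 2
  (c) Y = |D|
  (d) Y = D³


Checking option (a) Y = D²:
  D = 1.493 -> Y = 2.229 ✓
  D = 2.302 -> Y = 5.299 ✓
  D = 0.684 -> Y = 0.468 ✓
All samples match this transformation.

(a) D²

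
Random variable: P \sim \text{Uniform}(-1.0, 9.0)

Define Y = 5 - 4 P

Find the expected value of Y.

For Y = -4P + 5:
E[Y] = -4 * E[P] + 5
E[P] = (-1 + 9)/2 = 4
E[Y] = -4 * 4 + 5 = -11

-11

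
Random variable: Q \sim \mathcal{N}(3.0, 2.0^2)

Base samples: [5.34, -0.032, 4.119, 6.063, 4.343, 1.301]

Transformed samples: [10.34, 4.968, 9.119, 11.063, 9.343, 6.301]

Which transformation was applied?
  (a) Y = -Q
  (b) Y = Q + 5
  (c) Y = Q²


Checking option (b) Y = Q + 5:
  Q = 5.34 -> Y = 10.34 ✓
  Q = -0.032 -> Y = 4.968 ✓
  Q = 4.119 -> Y = 9.119 ✓
All samples match this transformation.

(b) Q + 5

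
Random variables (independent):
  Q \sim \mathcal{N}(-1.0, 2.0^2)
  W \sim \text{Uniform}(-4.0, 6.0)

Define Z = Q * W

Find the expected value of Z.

For independent RVs: E[XY] = E[X]*E[Y]
E[Q] = -1
E[W] = 1
E[Z] = -1 * 1 = -1

-1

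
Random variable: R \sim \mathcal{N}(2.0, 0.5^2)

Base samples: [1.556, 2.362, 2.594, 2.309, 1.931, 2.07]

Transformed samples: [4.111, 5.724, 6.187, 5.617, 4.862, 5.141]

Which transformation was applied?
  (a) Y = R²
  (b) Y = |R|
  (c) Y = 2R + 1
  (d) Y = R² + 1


Checking option (c) Y = 2R + 1:
  R = 1.556 -> Y = 4.111 ✓
  R = 2.362 -> Y = 5.724 ✓
  R = 2.594 -> Y = 6.187 ✓
All samples match this transformation.

(c) 2R + 1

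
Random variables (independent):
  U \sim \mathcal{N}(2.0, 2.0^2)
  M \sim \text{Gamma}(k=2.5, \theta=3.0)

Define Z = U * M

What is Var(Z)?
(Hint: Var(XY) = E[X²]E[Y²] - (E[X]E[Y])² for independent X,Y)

Var(XY) = E[X²]E[Y²] - (E[X]E[Y])²
E[U] = 2, Var(U) = 4
E[M] = 7.5, Var(M) = 22.5
E[U²] = 4 + 2² = 8
E[M²] = 22.5 + 7.5² = 78.75
Var(Z) = 8*78.75 - (2*7.5)²
= 630 - 225 = 405

405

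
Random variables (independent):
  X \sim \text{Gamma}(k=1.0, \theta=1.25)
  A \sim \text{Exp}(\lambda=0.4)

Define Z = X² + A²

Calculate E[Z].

E[Z] = E[X²] + E[A²]
E[X²] = Var(X) + E[X]² = 1.5625 + 1.5625 = 3.125
E[A²] = Var(A) + E[A]² = 6.25 + 6.25 = 12.5
E[Z] = 3.125 + 12.5 = 15.625

15.625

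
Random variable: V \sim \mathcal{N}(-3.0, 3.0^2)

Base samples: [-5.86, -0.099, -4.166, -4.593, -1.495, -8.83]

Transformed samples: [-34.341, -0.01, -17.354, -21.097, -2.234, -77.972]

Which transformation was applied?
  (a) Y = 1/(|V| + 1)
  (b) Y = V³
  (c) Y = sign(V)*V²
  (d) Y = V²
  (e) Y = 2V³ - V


Checking option (c) Y = sign(V)*V²:
  V = -5.86 -> Y = -34.341 ✓
  V = -0.099 -> Y = -0.01 ✓
  V = -4.166 -> Y = -17.354 ✓
All samples match this transformation.

(c) sign(V)*V²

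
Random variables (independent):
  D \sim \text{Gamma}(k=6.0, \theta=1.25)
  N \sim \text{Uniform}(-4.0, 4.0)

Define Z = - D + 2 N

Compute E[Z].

E[Z] = -1*E[D] + 2*E[N]
E[D] = 7.5
E[N] = 0
E[Z] = -1*7.5 + 2*0 = -7.5

-7.5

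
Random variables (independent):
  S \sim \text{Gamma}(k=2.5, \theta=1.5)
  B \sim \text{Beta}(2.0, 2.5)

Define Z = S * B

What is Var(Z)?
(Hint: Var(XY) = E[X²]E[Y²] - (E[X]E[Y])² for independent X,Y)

Var(XY) = E[X²]E[Y²] - (E[X]E[Y])²
E[S] = 3.75, Var(S) = 5.625
E[B] = 0.44444444, Var(B) = 0.044893378
E[S²] = 5.625 + 3.75² = 19.6875
E[B²] = 0.044893378 + 0.44444444² = 0.24242424
Var(Z) = 19.6875*0.24242424 - (3.75*0.44444444)²
= 4.7727273 - 2.7777778 = 1.9949495

1.9949495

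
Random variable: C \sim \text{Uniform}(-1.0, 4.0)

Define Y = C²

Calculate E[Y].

E[C²] = Var(C) + (E[C])² = 2.0833333 + 2.25 = 4.3333333

4.3333333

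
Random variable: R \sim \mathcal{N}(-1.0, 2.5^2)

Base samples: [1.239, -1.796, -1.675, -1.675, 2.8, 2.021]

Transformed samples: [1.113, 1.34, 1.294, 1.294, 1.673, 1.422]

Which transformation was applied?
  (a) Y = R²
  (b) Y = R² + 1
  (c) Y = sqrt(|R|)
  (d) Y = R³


Checking option (c) Y = sqrt(|R|):
  R = 1.239 -> Y = 1.113 ✓
  R = -1.796 -> Y = 1.34 ✓
  R = -1.675 -> Y = 1.294 ✓
All samples match this transformation.

(c) sqrt(|R|)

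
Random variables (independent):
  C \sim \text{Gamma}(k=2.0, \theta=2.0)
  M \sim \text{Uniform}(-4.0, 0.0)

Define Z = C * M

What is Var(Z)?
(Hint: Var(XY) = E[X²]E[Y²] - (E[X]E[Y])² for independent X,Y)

Var(XY) = E[X²]E[Y²] - (E[X]E[Y])²
E[C] = 4, Var(C) = 8
E[M] = -2, Var(M) = 1.3333333
E[C²] = 8 + 4² = 24
E[M²] = 1.3333333 + (-2)² = 5.3333333
Var(Z) = 24*5.3333333 - (4*(-2))²
= 128 - 64 = 64

64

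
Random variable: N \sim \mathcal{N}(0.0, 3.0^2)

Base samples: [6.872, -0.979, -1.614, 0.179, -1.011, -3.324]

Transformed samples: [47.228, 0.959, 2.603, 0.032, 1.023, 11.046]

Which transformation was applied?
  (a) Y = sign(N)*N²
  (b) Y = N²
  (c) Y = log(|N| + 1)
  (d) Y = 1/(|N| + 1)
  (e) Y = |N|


Checking option (b) Y = N²:
  N = 6.872 -> Y = 47.228 ✓
  N = -0.979 -> Y = 0.959 ✓
  N = -1.614 -> Y = 2.603 ✓
All samples match this transformation.

(b) N²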